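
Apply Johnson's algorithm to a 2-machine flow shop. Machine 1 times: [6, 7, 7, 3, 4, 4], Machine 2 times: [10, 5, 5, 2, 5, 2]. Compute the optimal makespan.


Apply Johnson's rule:
  Group 1 (a <= b): [(5, 4, 5), (1, 6, 10)]
  Group 2 (a > b): [(2, 7, 5), (3, 7, 5), (4, 3, 2), (6, 4, 2)]
Optimal job order: [5, 1, 2, 3, 4, 6]
Schedule:
  Job 5: M1 done at 4, M2 done at 9
  Job 1: M1 done at 10, M2 done at 20
  Job 2: M1 done at 17, M2 done at 25
  Job 3: M1 done at 24, M2 done at 30
  Job 4: M1 done at 27, M2 done at 32
  Job 6: M1 done at 31, M2 done at 34
Makespan = 34

34


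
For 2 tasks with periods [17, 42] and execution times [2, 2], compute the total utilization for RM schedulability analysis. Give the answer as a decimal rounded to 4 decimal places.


Compute individual utilizations (exact fractions):
  Task 1: C/T = 2/17 (approx. 0.1176)
  Task 2: C/T = 2/42 = 1/21 (approx. 0.0476)
Total utilization U = 2/17 + 1/21 = 59/357
Rounded to 4 decimal places: U = 0.1653
RM (Liu & Layland) bound for 2 tasks = 0.828427; compare with U = 59/357 (approx. 0.165266)
U <= bound, so schedulable by RM sufficient condition.

0.1653


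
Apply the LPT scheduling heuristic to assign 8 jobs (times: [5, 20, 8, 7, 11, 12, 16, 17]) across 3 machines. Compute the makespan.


Sort jobs in decreasing order (LPT): [20, 17, 16, 12, 11, 8, 7, 5]
Assign each job to the least loaded machine:
  Machine 1: jobs [20, 8, 7], load = 35
  Machine 2: jobs [17, 11, 5], load = 33
  Machine 3: jobs [16, 12], load = 28
Makespan = max load = 35

35


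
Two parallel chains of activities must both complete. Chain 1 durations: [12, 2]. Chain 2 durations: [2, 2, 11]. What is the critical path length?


Path A total = 12 + 2 = 14
Path B total = 2 + 2 + 11 = 15
Critical path = longest path = max(14, 15) = 15

15


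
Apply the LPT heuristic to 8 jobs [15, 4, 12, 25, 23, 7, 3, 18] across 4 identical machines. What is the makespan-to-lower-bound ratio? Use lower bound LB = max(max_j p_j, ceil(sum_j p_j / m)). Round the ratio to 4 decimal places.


LPT order: [25, 23, 18, 15, 12, 7, 4, 3]
Machine loads after assignment: [28, 27, 25, 27]
LPT makespan = 28
Lower bound = max(max_job, ceil(total/4)) = max(25, 27) = 27
Ratio = 28 / 27 = 1.037

1.037


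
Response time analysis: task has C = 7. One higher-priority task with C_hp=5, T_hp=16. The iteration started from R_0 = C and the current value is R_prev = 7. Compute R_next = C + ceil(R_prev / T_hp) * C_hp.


R_next = C + ceil(R_prev / T_hp) * C_hp
ceil(7 / 16) = ceil(0.4375) = 1
Interference = 1 * 5 = 5
R_next = 7 + 5 = 12

12


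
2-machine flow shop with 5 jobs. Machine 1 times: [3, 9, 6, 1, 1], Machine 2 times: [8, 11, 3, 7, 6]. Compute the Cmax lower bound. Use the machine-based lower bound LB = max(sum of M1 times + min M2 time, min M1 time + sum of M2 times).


LB1 = sum(M1 times) + min(M2 times) = 20 + 3 = 23
LB2 = min(M1 times) + sum(M2 times) = 1 + 35 = 36
Lower bound = max(LB1, LB2) = max(23, 36) = 36

36


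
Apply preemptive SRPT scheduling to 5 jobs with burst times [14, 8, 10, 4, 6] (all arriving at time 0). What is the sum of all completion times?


Since all jobs arrive at t=0, SRPT equals SPT ordering.
SPT order: [4, 6, 8, 10, 14]
Completion times:
  Job 1: p=4, C=4
  Job 2: p=6, C=10
  Job 3: p=8, C=18
  Job 4: p=10, C=28
  Job 5: p=14, C=42
Total completion time = 4 + 10 + 18 + 28 + 42 = 102

102


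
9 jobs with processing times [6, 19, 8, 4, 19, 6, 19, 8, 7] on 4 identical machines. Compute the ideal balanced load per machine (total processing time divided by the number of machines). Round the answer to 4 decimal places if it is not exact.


Total processing time = 6 + 19 + 8 + 4 + 19 + 6 + 19 + 8 + 7 = 96
Number of machines = 4
Ideal balanced load = 96 / 4 = 24.0

24.0


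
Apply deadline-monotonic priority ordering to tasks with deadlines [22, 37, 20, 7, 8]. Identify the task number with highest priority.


Sort tasks by relative deadline (ascending):
  Task 4: deadline = 7
  Task 5: deadline = 8
  Task 3: deadline = 20
  Task 1: deadline = 22
  Task 2: deadline = 37
Priority order (highest first): [4, 5, 3, 1, 2]
Highest priority task = 4

4


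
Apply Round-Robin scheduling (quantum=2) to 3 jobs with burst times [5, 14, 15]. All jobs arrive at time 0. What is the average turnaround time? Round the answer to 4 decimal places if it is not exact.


Time quantum = 2
Execution trace:
  J1 runs 2 units, time = 2
  J2 runs 2 units, time = 4
  J3 runs 2 units, time = 6
  J1 runs 2 units, time = 8
  J2 runs 2 units, time = 10
  J3 runs 2 units, time = 12
  J1 runs 1 units, time = 13
  J2 runs 2 units, time = 15
  J3 runs 2 units, time = 17
  J2 runs 2 units, time = 19
  J3 runs 2 units, time = 21
  J2 runs 2 units, time = 23
  J3 runs 2 units, time = 25
  J2 runs 2 units, time = 27
  J3 runs 2 units, time = 29
  J2 runs 2 units, time = 31
  J3 runs 2 units, time = 33
  J3 runs 1 units, time = 34
Finish times: [13, 31, 34]
Average turnaround = 78/3 = 26.0

26.0


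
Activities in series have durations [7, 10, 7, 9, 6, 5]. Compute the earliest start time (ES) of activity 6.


Activity 6 starts after activities 1 through 5 complete.
Predecessor durations: [7, 10, 7, 9, 6]
ES = 7 + 10 + 7 + 9 + 6 = 39

39


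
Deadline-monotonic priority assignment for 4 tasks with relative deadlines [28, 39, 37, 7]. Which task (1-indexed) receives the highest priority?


Sort tasks by relative deadline (ascending):
  Task 4: deadline = 7
  Task 1: deadline = 28
  Task 3: deadline = 37
  Task 2: deadline = 39
Priority order (highest first): [4, 1, 3, 2]
Highest priority task = 4

4


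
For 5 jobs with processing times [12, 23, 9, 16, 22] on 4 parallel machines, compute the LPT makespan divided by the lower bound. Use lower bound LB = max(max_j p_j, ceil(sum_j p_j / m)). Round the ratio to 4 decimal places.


LPT order: [23, 22, 16, 12, 9]
Machine loads after assignment: [23, 22, 16, 21]
LPT makespan = 23
Lower bound = max(max_job, ceil(total/4)) = max(23, 21) = 23
Ratio = 23 / 23 = 1.0

1.0


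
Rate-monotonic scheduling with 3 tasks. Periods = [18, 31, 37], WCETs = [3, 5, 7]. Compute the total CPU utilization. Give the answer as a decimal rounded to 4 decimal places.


Compute individual utilizations (exact fractions):
  Task 1: C/T = 3/18 = 1/6 (approx. 0.1667)
  Task 2: C/T = 5/31 (approx. 0.1613)
  Task 3: C/T = 7/37 (approx. 0.1892)
Total utilization U = 1/6 + 5/31 + 7/37 = 3559/6882
Rounded to 4 decimal places: U = 0.5171
RM (Liu & Layland) bound for 3 tasks = 0.779763; compare with U = 3559/6882 (approx. 0.517146)
U <= bound, so schedulable by RM sufficient condition.

0.5171


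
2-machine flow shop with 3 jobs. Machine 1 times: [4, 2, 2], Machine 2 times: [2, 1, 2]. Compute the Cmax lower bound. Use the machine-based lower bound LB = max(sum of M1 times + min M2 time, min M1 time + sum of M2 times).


LB1 = sum(M1 times) + min(M2 times) = 8 + 1 = 9
LB2 = min(M1 times) + sum(M2 times) = 2 + 5 = 7
Lower bound = max(LB1, LB2) = max(9, 7) = 9

9


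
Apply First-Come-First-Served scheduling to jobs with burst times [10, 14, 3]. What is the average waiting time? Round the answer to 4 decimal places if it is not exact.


FCFS order (as given): [10, 14, 3]
Waiting times:
  Job 1: wait = 0
  Job 2: wait = 10
  Job 3: wait = 24
Sum of waiting times = 34
Average waiting time = 34/3 = 11.3333

11.3333


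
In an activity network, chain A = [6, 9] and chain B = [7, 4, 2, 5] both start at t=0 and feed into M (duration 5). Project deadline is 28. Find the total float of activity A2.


Forward pass: ES(A2) = sum of predecessors on chain A = 6
EF = ES + duration = 6 + 9 = 15
Backward pass: LF(M) = deadline = 28; LS(M) = 28 - 5 = 23
LF(A2) = LS(M) - sum(successors on chain A) = 23 - 0 = 23
LS = LF - duration = 23 - 9 = 14
Total float = LS - ES = 14 - 6 = 8

8


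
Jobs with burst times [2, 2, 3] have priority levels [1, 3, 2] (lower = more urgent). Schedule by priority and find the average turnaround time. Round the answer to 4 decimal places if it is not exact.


Sort by priority (ascending = highest first):
Order: [(1, 2), (2, 3), (3, 2)]
Completion times:
  Priority 1, burst=2, C=2
  Priority 2, burst=3, C=5
  Priority 3, burst=2, C=7
Average turnaround = 14/3 = 4.6667

4.6667


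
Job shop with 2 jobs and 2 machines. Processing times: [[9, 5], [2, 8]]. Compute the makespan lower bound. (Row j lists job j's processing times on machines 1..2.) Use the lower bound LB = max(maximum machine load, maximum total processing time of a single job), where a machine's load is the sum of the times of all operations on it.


Machine loads:
  Machine 1: 9 + 2 = 11
  Machine 2: 5 + 8 = 13
Max machine load = 13
Job totals:
  Job 1: 14
  Job 2: 10
Max job total = 14
Lower bound = max(13, 14) = 14

14


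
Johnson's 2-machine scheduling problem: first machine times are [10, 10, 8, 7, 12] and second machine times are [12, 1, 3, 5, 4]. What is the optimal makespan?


Apply Johnson's rule:
  Group 1 (a <= b): [(1, 10, 12)]
  Group 2 (a > b): [(4, 7, 5), (5, 12, 4), (3, 8, 3), (2, 10, 1)]
Optimal job order: [1, 4, 5, 3, 2]
Schedule:
  Job 1: M1 done at 10, M2 done at 22
  Job 4: M1 done at 17, M2 done at 27
  Job 5: M1 done at 29, M2 done at 33
  Job 3: M1 done at 37, M2 done at 40
  Job 2: M1 done at 47, M2 done at 48
Makespan = 48

48


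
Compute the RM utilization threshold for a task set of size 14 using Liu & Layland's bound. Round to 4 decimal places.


Compute 2^(1/14) = 1.0507566387
Subtract 1: 1.0507566387 - 1 = 0.0507566387
Multiply by n: 14 * 0.0507566387 = 0.7105929418
Round to 4 dp: 0.7106

0.7106


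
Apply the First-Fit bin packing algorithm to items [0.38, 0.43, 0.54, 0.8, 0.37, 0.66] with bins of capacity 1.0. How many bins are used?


Place items sequentially using First-Fit:
  Item 0.38 -> new Bin 1
  Item 0.43 -> Bin 1 (now 0.81)
  Item 0.54 -> new Bin 2
  Item 0.8 -> new Bin 3
  Item 0.37 -> Bin 2 (now 0.91)
  Item 0.66 -> new Bin 4
Total bins used = 4

4


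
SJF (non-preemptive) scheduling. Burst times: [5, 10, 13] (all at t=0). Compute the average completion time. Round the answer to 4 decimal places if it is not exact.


SJF order (ascending): [5, 10, 13]
Completion times:
  Job 1: burst=5, C=5
  Job 2: burst=10, C=15
  Job 3: burst=13, C=28
Average completion = 48/3 = 16.0

16.0


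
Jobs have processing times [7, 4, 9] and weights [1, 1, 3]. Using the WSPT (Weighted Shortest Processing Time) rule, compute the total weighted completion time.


Compute p/w ratios and sort ascending (WSPT): [(9, 3), (4, 1), (7, 1)]
Compute weighted completion times:
  Job (p=9,w=3): C=9, w*C=3*9=27
  Job (p=4,w=1): C=13, w*C=1*13=13
  Job (p=7,w=1): C=20, w*C=1*20=20
Total weighted completion time = 60

60


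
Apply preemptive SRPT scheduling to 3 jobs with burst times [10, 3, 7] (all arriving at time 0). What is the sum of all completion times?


Since all jobs arrive at t=0, SRPT equals SPT ordering.
SPT order: [3, 7, 10]
Completion times:
  Job 1: p=3, C=3
  Job 2: p=7, C=10
  Job 3: p=10, C=20
Total completion time = 3 + 10 + 20 = 33

33


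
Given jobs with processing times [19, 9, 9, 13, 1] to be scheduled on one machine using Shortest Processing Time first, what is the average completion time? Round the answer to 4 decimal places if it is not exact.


Sort jobs by processing time (SPT order): [1, 9, 9, 13, 19]
Compute completion times sequentially:
  Job 1: processing = 1, completes at 1
  Job 2: processing = 9, completes at 10
  Job 3: processing = 9, completes at 19
  Job 4: processing = 13, completes at 32
  Job 5: processing = 19, completes at 51
Sum of completion times = 113
Average completion time = 113/5 = 22.6

22.6


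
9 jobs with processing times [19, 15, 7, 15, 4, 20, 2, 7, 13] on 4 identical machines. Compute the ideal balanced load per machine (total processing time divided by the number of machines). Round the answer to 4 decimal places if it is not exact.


Total processing time = 19 + 15 + 7 + 15 + 4 + 20 + 2 + 7 + 13 = 102
Number of machines = 4
Ideal balanced load = 102 / 4 = 25.5

25.5


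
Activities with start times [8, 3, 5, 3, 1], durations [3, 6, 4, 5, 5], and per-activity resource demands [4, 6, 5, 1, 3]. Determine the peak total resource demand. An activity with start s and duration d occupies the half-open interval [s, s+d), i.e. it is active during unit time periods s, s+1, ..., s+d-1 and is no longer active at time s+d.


Each activity i is active on [start_i, start_i + duration_i).
Compute total resource usage per time slot:
  t=0: active resources = [], total = 0
  t=1: active resources = [3], total = 3
  t=2: active resources = [3], total = 3
  t=3: active resources = [6, 1, 3], total = 10
  t=4: active resources = [6, 1, 3], total = 10
  t=5: active resources = [6, 5, 1, 3], total = 15
  t=6: active resources = [6, 5, 1], total = 12
  t=7: active resources = [6, 5, 1], total = 12
  t=8: active resources = [4, 6, 5], total = 15
  t=9: active resources = [4], total = 4
  t=10: active resources = [4], total = 4
Peak resource demand = 15

15


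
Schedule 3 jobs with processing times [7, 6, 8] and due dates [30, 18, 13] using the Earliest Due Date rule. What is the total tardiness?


Sort by due date (EDD order): [(8, 13), (6, 18), (7, 30)]
Compute completion times and tardiness:
  Job 1: p=8, d=13, C=8, tardiness=max(0,8-13)=0
  Job 2: p=6, d=18, C=14, tardiness=max(0,14-18)=0
  Job 3: p=7, d=30, C=21, tardiness=max(0,21-30)=0
Total tardiness = 0

0


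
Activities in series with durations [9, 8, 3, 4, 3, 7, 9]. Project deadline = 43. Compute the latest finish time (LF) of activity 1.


LF(activity 1) = deadline - sum of successor durations
Successors: activities 2 through 7 with durations [8, 3, 4, 3, 7, 9]
Sum of successor durations = 34
LF = 43 - 34 = 9

9


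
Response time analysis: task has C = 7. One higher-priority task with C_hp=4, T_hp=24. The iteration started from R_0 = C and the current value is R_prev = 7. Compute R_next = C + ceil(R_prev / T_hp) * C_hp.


R_next = C + ceil(R_prev / T_hp) * C_hp
ceil(7 / 24) = ceil(0.2917) = 1
Interference = 1 * 4 = 4
R_next = 7 + 4 = 11

11


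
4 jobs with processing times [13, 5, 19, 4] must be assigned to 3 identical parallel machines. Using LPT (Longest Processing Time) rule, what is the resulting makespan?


Sort jobs in decreasing order (LPT): [19, 13, 5, 4]
Assign each job to the least loaded machine:
  Machine 1: jobs [19], load = 19
  Machine 2: jobs [13], load = 13
  Machine 3: jobs [5, 4], load = 9
Makespan = max load = 19

19


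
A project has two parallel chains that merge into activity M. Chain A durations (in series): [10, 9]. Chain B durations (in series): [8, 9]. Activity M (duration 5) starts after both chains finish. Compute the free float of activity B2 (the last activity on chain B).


ES(B2) = sum of predecessors on chain B = 8
EF(B2) = ES + duration = 8 + 9 = 17
Successor of B2 is M. ES(M) = max(sum(A), sum(B)) = max(19, 17) = 19
Free float = ES(successor) - EF(current) = 19 - 17 = 2

2


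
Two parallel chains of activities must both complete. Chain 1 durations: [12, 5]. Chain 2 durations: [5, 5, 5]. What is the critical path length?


Path A total = 12 + 5 = 17
Path B total = 5 + 5 + 5 = 15
Critical path = longest path = max(17, 15) = 17

17


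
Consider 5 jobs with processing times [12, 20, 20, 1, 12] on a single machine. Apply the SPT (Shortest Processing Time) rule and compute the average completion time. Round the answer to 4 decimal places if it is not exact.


Sort jobs by processing time (SPT order): [1, 12, 12, 20, 20]
Compute completion times sequentially:
  Job 1: processing = 1, completes at 1
  Job 2: processing = 12, completes at 13
  Job 3: processing = 12, completes at 25
  Job 4: processing = 20, completes at 45
  Job 5: processing = 20, completes at 65
Sum of completion times = 149
Average completion time = 149/5 = 29.8

29.8


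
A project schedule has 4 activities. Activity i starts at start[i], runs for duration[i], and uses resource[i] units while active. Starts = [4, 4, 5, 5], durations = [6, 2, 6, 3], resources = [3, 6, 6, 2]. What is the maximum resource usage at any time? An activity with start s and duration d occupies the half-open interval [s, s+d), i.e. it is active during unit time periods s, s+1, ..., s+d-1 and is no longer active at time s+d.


Each activity i is active on [start_i, start_i + duration_i).
Compute total resource usage per time slot:
  t=0: active resources = [], total = 0
  t=1: active resources = [], total = 0
  t=2: active resources = [], total = 0
  t=3: active resources = [], total = 0
  t=4: active resources = [3, 6], total = 9
  t=5: active resources = [3, 6, 6, 2], total = 17
  t=6: active resources = [3, 6, 2], total = 11
  t=7: active resources = [3, 6, 2], total = 11
  t=8: active resources = [3, 6], total = 9
  t=9: active resources = [3, 6], total = 9
  t=10: active resources = [6], total = 6
Peak resource demand = 17

17


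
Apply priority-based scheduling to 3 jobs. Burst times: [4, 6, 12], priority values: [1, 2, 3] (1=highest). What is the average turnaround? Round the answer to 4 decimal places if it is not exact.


Sort by priority (ascending = highest first):
Order: [(1, 4), (2, 6), (3, 12)]
Completion times:
  Priority 1, burst=4, C=4
  Priority 2, burst=6, C=10
  Priority 3, burst=12, C=22
Average turnaround = 36/3 = 12.0

12.0


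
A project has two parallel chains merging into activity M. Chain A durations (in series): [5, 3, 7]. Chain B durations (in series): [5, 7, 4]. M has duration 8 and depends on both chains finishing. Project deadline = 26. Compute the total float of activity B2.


Forward pass: ES(B2) = sum of predecessors on chain B = 5
EF = ES + duration = 5 + 7 = 12
Backward pass: LF(M) = deadline = 26; LS(M) = 26 - 8 = 18
LF(B2) = LS(M) - sum(successors on chain B) = 18 - 4 = 14
LS = LF - duration = 14 - 7 = 7
Total float = LS - ES = 7 - 5 = 2

2


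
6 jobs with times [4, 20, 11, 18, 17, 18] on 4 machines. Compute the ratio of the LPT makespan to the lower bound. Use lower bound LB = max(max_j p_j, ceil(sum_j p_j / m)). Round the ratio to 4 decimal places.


LPT order: [20, 18, 18, 17, 11, 4]
Machine loads after assignment: [20, 22, 18, 28]
LPT makespan = 28
Lower bound = max(max_job, ceil(total/4)) = max(20, 22) = 22
Ratio = 28 / 22 = 1.2727

1.2727


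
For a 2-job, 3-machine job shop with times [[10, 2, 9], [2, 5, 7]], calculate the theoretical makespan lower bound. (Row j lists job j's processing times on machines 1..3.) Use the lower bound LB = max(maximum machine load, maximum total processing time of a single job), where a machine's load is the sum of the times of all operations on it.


Machine loads:
  Machine 1: 10 + 2 = 12
  Machine 2: 2 + 5 = 7
  Machine 3: 9 + 7 = 16
Max machine load = 16
Job totals:
  Job 1: 21
  Job 2: 14
Max job total = 21
Lower bound = max(16, 21) = 21

21


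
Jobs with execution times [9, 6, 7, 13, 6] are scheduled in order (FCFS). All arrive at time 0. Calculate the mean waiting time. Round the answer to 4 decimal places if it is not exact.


FCFS order (as given): [9, 6, 7, 13, 6]
Waiting times:
  Job 1: wait = 0
  Job 2: wait = 9
  Job 3: wait = 15
  Job 4: wait = 22
  Job 5: wait = 35
Sum of waiting times = 81
Average waiting time = 81/5 = 16.2

16.2


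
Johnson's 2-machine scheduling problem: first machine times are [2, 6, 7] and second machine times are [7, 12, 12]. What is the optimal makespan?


Apply Johnson's rule:
  Group 1 (a <= b): [(1, 2, 7), (2, 6, 12), (3, 7, 12)]
  Group 2 (a > b): []
Optimal job order: [1, 2, 3]
Schedule:
  Job 1: M1 done at 2, M2 done at 9
  Job 2: M1 done at 8, M2 done at 21
  Job 3: M1 done at 15, M2 done at 33
Makespan = 33

33


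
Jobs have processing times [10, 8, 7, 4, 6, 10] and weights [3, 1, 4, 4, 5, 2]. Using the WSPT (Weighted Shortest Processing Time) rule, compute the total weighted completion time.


Compute p/w ratios and sort ascending (WSPT): [(4, 4), (6, 5), (7, 4), (10, 3), (10, 2), (8, 1)]
Compute weighted completion times:
  Job (p=4,w=4): C=4, w*C=4*4=16
  Job (p=6,w=5): C=10, w*C=5*10=50
  Job (p=7,w=4): C=17, w*C=4*17=68
  Job (p=10,w=3): C=27, w*C=3*27=81
  Job (p=10,w=2): C=37, w*C=2*37=74
  Job (p=8,w=1): C=45, w*C=1*45=45
Total weighted completion time = 334

334


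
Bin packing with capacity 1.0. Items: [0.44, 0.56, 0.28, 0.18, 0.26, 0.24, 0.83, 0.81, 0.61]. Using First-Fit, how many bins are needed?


Place items sequentially using First-Fit:
  Item 0.44 -> new Bin 1
  Item 0.56 -> Bin 1 (now 1.0)
  Item 0.28 -> new Bin 2
  Item 0.18 -> Bin 2 (now 0.46)
  Item 0.26 -> Bin 2 (now 0.72)
  Item 0.24 -> Bin 2 (now 0.96)
  Item 0.83 -> new Bin 3
  Item 0.81 -> new Bin 4
  Item 0.61 -> new Bin 5
Total bins used = 5

5


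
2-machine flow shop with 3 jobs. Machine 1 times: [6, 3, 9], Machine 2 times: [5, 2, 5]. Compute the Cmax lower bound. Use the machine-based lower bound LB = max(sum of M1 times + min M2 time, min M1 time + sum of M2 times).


LB1 = sum(M1 times) + min(M2 times) = 18 + 2 = 20
LB2 = min(M1 times) + sum(M2 times) = 3 + 12 = 15
Lower bound = max(LB1, LB2) = max(20, 15) = 20

20


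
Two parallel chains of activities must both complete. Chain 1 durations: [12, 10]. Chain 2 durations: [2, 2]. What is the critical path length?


Path A total = 12 + 10 = 22
Path B total = 2 + 2 = 4
Critical path = longest path = max(22, 4) = 22

22


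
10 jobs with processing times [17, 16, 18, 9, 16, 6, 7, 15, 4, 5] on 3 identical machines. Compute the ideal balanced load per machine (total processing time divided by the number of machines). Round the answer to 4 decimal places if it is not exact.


Total processing time = 17 + 16 + 18 + 9 + 16 + 6 + 7 + 15 + 4 + 5 = 113
Number of machines = 3
Ideal balanced load = 113 / 3 = 37.6667

37.6667


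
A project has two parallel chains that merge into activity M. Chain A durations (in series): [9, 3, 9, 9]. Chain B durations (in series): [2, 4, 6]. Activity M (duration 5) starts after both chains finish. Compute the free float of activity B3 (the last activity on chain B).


ES(B3) = sum of predecessors on chain B = 6
EF(B3) = ES + duration = 6 + 6 = 12
Successor of B3 is M. ES(M) = max(sum(A), sum(B)) = max(30, 12) = 30
Free float = ES(successor) - EF(current) = 30 - 12 = 18

18


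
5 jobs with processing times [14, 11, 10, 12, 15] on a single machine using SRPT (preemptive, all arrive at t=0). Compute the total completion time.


Since all jobs arrive at t=0, SRPT equals SPT ordering.
SPT order: [10, 11, 12, 14, 15]
Completion times:
  Job 1: p=10, C=10
  Job 2: p=11, C=21
  Job 3: p=12, C=33
  Job 4: p=14, C=47
  Job 5: p=15, C=62
Total completion time = 10 + 21 + 33 + 47 + 62 = 173

173


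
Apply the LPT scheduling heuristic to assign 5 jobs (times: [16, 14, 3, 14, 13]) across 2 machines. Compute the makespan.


Sort jobs in decreasing order (LPT): [16, 14, 14, 13, 3]
Assign each job to the least loaded machine:
  Machine 1: jobs [16, 13], load = 29
  Machine 2: jobs [14, 14, 3], load = 31
Makespan = max load = 31

31


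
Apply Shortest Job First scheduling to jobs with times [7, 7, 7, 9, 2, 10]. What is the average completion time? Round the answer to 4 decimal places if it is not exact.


SJF order (ascending): [2, 7, 7, 7, 9, 10]
Completion times:
  Job 1: burst=2, C=2
  Job 2: burst=7, C=9
  Job 3: burst=7, C=16
  Job 4: burst=7, C=23
  Job 5: burst=9, C=32
  Job 6: burst=10, C=42
Average completion = 124/6 = 20.6667

20.6667


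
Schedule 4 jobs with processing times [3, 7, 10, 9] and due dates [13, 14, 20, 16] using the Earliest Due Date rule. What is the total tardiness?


Sort by due date (EDD order): [(3, 13), (7, 14), (9, 16), (10, 20)]
Compute completion times and tardiness:
  Job 1: p=3, d=13, C=3, tardiness=max(0,3-13)=0
  Job 2: p=7, d=14, C=10, tardiness=max(0,10-14)=0
  Job 3: p=9, d=16, C=19, tardiness=max(0,19-16)=3
  Job 4: p=10, d=20, C=29, tardiness=max(0,29-20)=9
Total tardiness = 12

12


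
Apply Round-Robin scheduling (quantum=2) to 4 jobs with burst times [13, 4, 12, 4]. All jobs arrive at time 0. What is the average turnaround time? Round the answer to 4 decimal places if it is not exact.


Time quantum = 2
Execution trace:
  J1 runs 2 units, time = 2
  J2 runs 2 units, time = 4
  J3 runs 2 units, time = 6
  J4 runs 2 units, time = 8
  J1 runs 2 units, time = 10
  J2 runs 2 units, time = 12
  J3 runs 2 units, time = 14
  J4 runs 2 units, time = 16
  J1 runs 2 units, time = 18
  J3 runs 2 units, time = 20
  J1 runs 2 units, time = 22
  J3 runs 2 units, time = 24
  J1 runs 2 units, time = 26
  J3 runs 2 units, time = 28
  J1 runs 2 units, time = 30
  J3 runs 2 units, time = 32
  J1 runs 1 units, time = 33
Finish times: [33, 12, 32, 16]
Average turnaround = 93/4 = 23.25

23.25


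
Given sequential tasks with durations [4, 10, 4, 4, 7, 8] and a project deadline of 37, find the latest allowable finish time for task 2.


LF(activity 2) = deadline - sum of successor durations
Successors: activities 3 through 6 with durations [4, 4, 7, 8]
Sum of successor durations = 23
LF = 37 - 23 = 14

14


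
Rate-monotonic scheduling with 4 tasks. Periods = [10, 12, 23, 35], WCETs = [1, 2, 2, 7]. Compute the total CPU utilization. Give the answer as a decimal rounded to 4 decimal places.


Compute individual utilizations (exact fractions):
  Task 1: C/T = 1/10 (approx. 0.1)
  Task 2: C/T = 2/12 = 1/6 (approx. 0.1667)
  Task 3: C/T = 2/23 (approx. 0.087)
  Task 4: C/T = 7/35 = 1/5 (approx. 0.2)
Total utilization U = 1/10 + 1/6 + 2/23 + 1/5 = 191/345
Rounded to 4 decimal places: U = 0.5536
RM (Liu & Layland) bound for 4 tasks = 0.756828; compare with U = 191/345 (approx. 0.553623)
U <= bound, so schedulable by RM sufficient condition.

0.5536


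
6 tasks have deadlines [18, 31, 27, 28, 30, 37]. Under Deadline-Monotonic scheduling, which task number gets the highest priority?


Sort tasks by relative deadline (ascending):
  Task 1: deadline = 18
  Task 3: deadline = 27
  Task 4: deadline = 28
  Task 5: deadline = 30
  Task 2: deadline = 31
  Task 6: deadline = 37
Priority order (highest first): [1, 3, 4, 5, 2, 6]
Highest priority task = 1

1


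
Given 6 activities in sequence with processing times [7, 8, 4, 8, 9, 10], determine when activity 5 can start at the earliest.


Activity 5 starts after activities 1 through 4 complete.
Predecessor durations: [7, 8, 4, 8]
ES = 7 + 8 + 4 + 8 = 27

27


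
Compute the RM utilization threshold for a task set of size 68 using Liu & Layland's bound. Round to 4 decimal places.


Compute 2^(1/68) = 1.0102454700
Subtract 1: 1.0102454700 - 1 = 0.0102454700
Multiply by n: 68 * 0.0102454700 = 0.6966919600
Round to 4 dp: 0.6967

0.6967


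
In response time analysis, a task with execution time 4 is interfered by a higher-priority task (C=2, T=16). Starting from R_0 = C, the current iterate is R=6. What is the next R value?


R_next = C + ceil(R_prev / T_hp) * C_hp
ceil(6 / 16) = ceil(0.375) = 1
Interference = 1 * 2 = 2
R_next = 4 + 2 = 6
R_next = R_prev, so the iteration has converged (response time = 6).

6


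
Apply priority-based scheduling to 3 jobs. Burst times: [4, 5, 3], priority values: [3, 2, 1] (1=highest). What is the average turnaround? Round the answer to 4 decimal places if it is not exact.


Sort by priority (ascending = highest first):
Order: [(1, 3), (2, 5), (3, 4)]
Completion times:
  Priority 1, burst=3, C=3
  Priority 2, burst=5, C=8
  Priority 3, burst=4, C=12
Average turnaround = 23/3 = 7.6667

7.6667


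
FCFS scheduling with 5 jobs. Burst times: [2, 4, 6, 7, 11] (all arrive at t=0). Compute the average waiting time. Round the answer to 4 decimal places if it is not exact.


FCFS order (as given): [2, 4, 6, 7, 11]
Waiting times:
  Job 1: wait = 0
  Job 2: wait = 2
  Job 3: wait = 6
  Job 4: wait = 12
  Job 5: wait = 19
Sum of waiting times = 39
Average waiting time = 39/5 = 7.8

7.8


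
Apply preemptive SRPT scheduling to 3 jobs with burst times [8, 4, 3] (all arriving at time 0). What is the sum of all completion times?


Since all jobs arrive at t=0, SRPT equals SPT ordering.
SPT order: [3, 4, 8]
Completion times:
  Job 1: p=3, C=3
  Job 2: p=4, C=7
  Job 3: p=8, C=15
Total completion time = 3 + 7 + 15 = 25

25


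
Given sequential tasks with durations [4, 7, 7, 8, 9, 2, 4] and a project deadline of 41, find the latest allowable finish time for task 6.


LF(activity 6) = deadline - sum of successor durations
Successors: activities 7 through 7 with durations [4]
Sum of successor durations = 4
LF = 41 - 4 = 37

37


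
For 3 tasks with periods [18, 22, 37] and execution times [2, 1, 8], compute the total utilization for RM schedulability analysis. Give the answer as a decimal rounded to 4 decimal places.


Compute individual utilizations (exact fractions):
  Task 1: C/T = 2/18 = 1/9 (approx. 0.1111)
  Task 2: C/T = 1/22 (approx. 0.0455)
  Task 3: C/T = 8/37 (approx. 0.2162)
Total utilization U = 1/9 + 1/22 + 8/37 = 2731/7326
Rounded to 4 decimal places: U = 0.3728
RM (Liu & Layland) bound for 3 tasks = 0.779763; compare with U = 2731/7326 (approx. 0.372782)
U <= bound, so schedulable by RM sufficient condition.

0.3728


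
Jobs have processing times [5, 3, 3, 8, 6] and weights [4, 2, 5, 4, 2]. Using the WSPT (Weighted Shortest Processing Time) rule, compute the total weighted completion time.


Compute p/w ratios and sort ascending (WSPT): [(3, 5), (5, 4), (3, 2), (8, 4), (6, 2)]
Compute weighted completion times:
  Job (p=3,w=5): C=3, w*C=5*3=15
  Job (p=5,w=4): C=8, w*C=4*8=32
  Job (p=3,w=2): C=11, w*C=2*11=22
  Job (p=8,w=4): C=19, w*C=4*19=76
  Job (p=6,w=2): C=25, w*C=2*25=50
Total weighted completion time = 195

195


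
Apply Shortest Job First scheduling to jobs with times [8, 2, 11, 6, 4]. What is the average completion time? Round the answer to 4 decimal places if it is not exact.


SJF order (ascending): [2, 4, 6, 8, 11]
Completion times:
  Job 1: burst=2, C=2
  Job 2: burst=4, C=6
  Job 3: burst=6, C=12
  Job 4: burst=8, C=20
  Job 5: burst=11, C=31
Average completion = 71/5 = 14.2

14.2


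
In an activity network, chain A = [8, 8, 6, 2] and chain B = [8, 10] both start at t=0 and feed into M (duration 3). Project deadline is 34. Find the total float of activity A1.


Forward pass: ES(A1) = sum of predecessors on chain A = 0
EF = ES + duration = 0 + 8 = 8
Backward pass: LF(M) = deadline = 34; LS(M) = 34 - 3 = 31
LF(A1) = LS(M) - sum(successors on chain A) = 31 - 16 = 15
LS = LF - duration = 15 - 8 = 7
Total float = LS - ES = 7 - 0 = 7

7


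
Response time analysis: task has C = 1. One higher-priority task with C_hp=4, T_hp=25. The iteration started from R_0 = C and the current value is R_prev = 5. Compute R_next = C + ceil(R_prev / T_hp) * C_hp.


R_next = C + ceil(R_prev / T_hp) * C_hp
ceil(5 / 25) = ceil(0.2) = 1
Interference = 1 * 4 = 4
R_next = 1 + 4 = 5
R_next = R_prev, so the iteration has converged (response time = 5).

5


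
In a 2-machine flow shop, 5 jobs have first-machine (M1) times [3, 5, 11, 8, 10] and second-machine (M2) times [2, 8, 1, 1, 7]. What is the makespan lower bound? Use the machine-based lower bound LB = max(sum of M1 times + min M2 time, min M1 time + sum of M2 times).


LB1 = sum(M1 times) + min(M2 times) = 37 + 1 = 38
LB2 = min(M1 times) + sum(M2 times) = 3 + 19 = 22
Lower bound = max(LB1, LB2) = max(38, 22) = 38

38


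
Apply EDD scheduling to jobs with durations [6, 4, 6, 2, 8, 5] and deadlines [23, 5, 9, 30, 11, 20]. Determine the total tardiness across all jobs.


Sort by due date (EDD order): [(4, 5), (6, 9), (8, 11), (5, 20), (6, 23), (2, 30)]
Compute completion times and tardiness:
  Job 1: p=4, d=5, C=4, tardiness=max(0,4-5)=0
  Job 2: p=6, d=9, C=10, tardiness=max(0,10-9)=1
  Job 3: p=8, d=11, C=18, tardiness=max(0,18-11)=7
  Job 4: p=5, d=20, C=23, tardiness=max(0,23-20)=3
  Job 5: p=6, d=23, C=29, tardiness=max(0,29-23)=6
  Job 6: p=2, d=30, C=31, tardiness=max(0,31-30)=1
Total tardiness = 18

18


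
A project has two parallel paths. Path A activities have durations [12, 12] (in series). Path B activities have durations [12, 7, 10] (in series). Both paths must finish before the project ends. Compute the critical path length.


Path A total = 12 + 12 = 24
Path B total = 12 + 7 + 10 = 29
Critical path = longest path = max(24, 29) = 29

29


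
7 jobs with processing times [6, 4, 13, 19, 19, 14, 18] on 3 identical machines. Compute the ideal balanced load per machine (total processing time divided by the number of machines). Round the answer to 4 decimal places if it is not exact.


Total processing time = 6 + 4 + 13 + 19 + 19 + 14 + 18 = 93
Number of machines = 3
Ideal balanced load = 93 / 3 = 31.0

31.0


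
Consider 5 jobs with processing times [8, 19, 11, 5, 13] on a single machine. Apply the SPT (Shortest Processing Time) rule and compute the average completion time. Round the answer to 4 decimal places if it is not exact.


Sort jobs by processing time (SPT order): [5, 8, 11, 13, 19]
Compute completion times sequentially:
  Job 1: processing = 5, completes at 5
  Job 2: processing = 8, completes at 13
  Job 3: processing = 11, completes at 24
  Job 4: processing = 13, completes at 37
  Job 5: processing = 19, completes at 56
Sum of completion times = 135
Average completion time = 135/5 = 27.0

27.0


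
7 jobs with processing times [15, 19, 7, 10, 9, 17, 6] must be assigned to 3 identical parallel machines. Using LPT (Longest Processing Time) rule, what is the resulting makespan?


Sort jobs in decreasing order (LPT): [19, 17, 15, 10, 9, 7, 6]
Assign each job to the least loaded machine:
  Machine 1: jobs [19, 7], load = 26
  Machine 2: jobs [17, 9], load = 26
  Machine 3: jobs [15, 10, 6], load = 31
Makespan = max load = 31

31


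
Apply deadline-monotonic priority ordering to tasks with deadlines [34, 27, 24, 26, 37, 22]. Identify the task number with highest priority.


Sort tasks by relative deadline (ascending):
  Task 6: deadline = 22
  Task 3: deadline = 24
  Task 4: deadline = 26
  Task 2: deadline = 27
  Task 1: deadline = 34
  Task 5: deadline = 37
Priority order (highest first): [6, 3, 4, 2, 1, 5]
Highest priority task = 6

6


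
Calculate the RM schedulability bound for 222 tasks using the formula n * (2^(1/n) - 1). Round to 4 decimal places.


Compute 2^(1/222) = 1.0031271640
Subtract 1: 1.0031271640 - 1 = 0.0031271640
Multiply by n: 222 * 0.0031271640 = 0.6942304080
Round to 4 dp: 0.6942

0.6942


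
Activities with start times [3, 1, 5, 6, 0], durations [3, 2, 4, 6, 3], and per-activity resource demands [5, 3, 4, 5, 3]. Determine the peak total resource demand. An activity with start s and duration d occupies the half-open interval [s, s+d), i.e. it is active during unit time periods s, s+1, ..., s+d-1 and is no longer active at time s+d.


Each activity i is active on [start_i, start_i + duration_i).
Compute total resource usage per time slot:
  t=0: active resources = [3], total = 3
  t=1: active resources = [3, 3], total = 6
  t=2: active resources = [3, 3], total = 6
  t=3: active resources = [5], total = 5
  t=4: active resources = [5], total = 5
  t=5: active resources = [5, 4], total = 9
  t=6: active resources = [4, 5], total = 9
  t=7: active resources = [4, 5], total = 9
  t=8: active resources = [4, 5], total = 9
  t=9: active resources = [5], total = 5
  t=10: active resources = [5], total = 5
  t=11: active resources = [5], total = 5
Peak resource demand = 9

9


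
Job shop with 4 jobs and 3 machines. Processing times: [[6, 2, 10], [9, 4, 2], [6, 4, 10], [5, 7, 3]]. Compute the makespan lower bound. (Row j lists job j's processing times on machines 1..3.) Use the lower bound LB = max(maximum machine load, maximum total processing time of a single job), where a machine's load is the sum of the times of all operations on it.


Machine loads:
  Machine 1: 6 + 9 + 6 + 5 = 26
  Machine 2: 2 + 4 + 4 + 7 = 17
  Machine 3: 10 + 2 + 10 + 3 = 25
Max machine load = 26
Job totals:
  Job 1: 18
  Job 2: 15
  Job 3: 20
  Job 4: 15
Max job total = 20
Lower bound = max(26, 20) = 26

26


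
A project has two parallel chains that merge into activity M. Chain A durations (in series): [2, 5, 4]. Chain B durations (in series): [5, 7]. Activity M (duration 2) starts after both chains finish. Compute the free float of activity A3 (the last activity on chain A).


ES(A3) = sum of predecessors on chain A = 7
EF(A3) = ES + duration = 7 + 4 = 11
Successor of A3 is M. ES(M) = max(sum(A), sum(B)) = max(11, 12) = 12
Free float = ES(successor) - EF(current) = 12 - 11 = 1

1


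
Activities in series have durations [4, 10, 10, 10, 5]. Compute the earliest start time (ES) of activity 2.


Activity 2 starts after activities 1 through 1 complete.
Predecessor durations: [4]
ES = 4 = 4

4


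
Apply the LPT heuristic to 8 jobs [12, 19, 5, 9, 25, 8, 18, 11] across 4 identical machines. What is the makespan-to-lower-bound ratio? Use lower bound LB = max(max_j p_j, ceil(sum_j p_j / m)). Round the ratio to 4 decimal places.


LPT order: [25, 19, 18, 12, 11, 9, 8, 5]
Machine loads after assignment: [25, 27, 27, 28]
LPT makespan = 28
Lower bound = max(max_job, ceil(total/4)) = max(25, 27) = 27
Ratio = 28 / 27 = 1.037

1.037


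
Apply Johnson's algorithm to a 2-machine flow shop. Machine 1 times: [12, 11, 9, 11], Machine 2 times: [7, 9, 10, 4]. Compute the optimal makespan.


Apply Johnson's rule:
  Group 1 (a <= b): [(3, 9, 10)]
  Group 2 (a > b): [(2, 11, 9), (1, 12, 7), (4, 11, 4)]
Optimal job order: [3, 2, 1, 4]
Schedule:
  Job 3: M1 done at 9, M2 done at 19
  Job 2: M1 done at 20, M2 done at 29
  Job 1: M1 done at 32, M2 done at 39
  Job 4: M1 done at 43, M2 done at 47
Makespan = 47

47


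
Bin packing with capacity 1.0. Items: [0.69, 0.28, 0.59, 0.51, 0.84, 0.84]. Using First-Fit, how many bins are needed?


Place items sequentially using First-Fit:
  Item 0.69 -> new Bin 1
  Item 0.28 -> Bin 1 (now 0.97)
  Item 0.59 -> new Bin 2
  Item 0.51 -> new Bin 3
  Item 0.84 -> new Bin 4
  Item 0.84 -> new Bin 5
Total bins used = 5

5


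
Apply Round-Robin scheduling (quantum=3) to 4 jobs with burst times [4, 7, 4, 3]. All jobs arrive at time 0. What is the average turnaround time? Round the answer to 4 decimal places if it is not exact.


Time quantum = 3
Execution trace:
  J1 runs 3 units, time = 3
  J2 runs 3 units, time = 6
  J3 runs 3 units, time = 9
  J4 runs 3 units, time = 12
  J1 runs 1 units, time = 13
  J2 runs 3 units, time = 16
  J3 runs 1 units, time = 17
  J2 runs 1 units, time = 18
Finish times: [13, 18, 17, 12]
Average turnaround = 60/4 = 15.0

15.0


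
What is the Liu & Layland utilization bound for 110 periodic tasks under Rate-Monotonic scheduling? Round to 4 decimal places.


Compute 2^(1/110) = 1.0063212332
Subtract 1: 1.0063212332 - 1 = 0.0063212332
Multiply by n: 110 * 0.0063212332 = 0.6953356520
Round to 4 dp: 0.6953

0.6953


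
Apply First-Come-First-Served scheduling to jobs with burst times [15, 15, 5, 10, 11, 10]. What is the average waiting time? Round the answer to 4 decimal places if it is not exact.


FCFS order (as given): [15, 15, 5, 10, 11, 10]
Waiting times:
  Job 1: wait = 0
  Job 2: wait = 15
  Job 3: wait = 30
  Job 4: wait = 35
  Job 5: wait = 45
  Job 6: wait = 56
Sum of waiting times = 181
Average waiting time = 181/6 = 30.1667

30.1667


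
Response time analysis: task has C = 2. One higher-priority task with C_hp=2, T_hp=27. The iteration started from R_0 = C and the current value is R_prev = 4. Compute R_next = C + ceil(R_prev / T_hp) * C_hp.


R_next = C + ceil(R_prev / T_hp) * C_hp
ceil(4 / 27) = ceil(0.1481) = 1
Interference = 1 * 2 = 2
R_next = 2 + 2 = 4
R_next = R_prev, so the iteration has converged (response time = 4).

4


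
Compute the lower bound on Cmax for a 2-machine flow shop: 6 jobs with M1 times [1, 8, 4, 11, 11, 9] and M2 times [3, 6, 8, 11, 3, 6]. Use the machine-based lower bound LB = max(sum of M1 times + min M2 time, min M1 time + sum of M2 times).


LB1 = sum(M1 times) + min(M2 times) = 44 + 3 = 47
LB2 = min(M1 times) + sum(M2 times) = 1 + 37 = 38
Lower bound = max(LB1, LB2) = max(47, 38) = 47

47
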